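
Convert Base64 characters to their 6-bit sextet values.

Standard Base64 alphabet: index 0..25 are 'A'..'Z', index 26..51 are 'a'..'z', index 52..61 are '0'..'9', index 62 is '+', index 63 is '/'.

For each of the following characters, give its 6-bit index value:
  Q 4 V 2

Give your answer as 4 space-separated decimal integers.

Answer: 16 56 21 54

Derivation:
'Q': A..Z range, ord('Q') − ord('A') = 16
'4': 0..9 range, 52 + ord('4') − ord('0') = 56
'V': A..Z range, ord('V') − ord('A') = 21
'2': 0..9 range, 52 + ord('2') − ord('0') = 54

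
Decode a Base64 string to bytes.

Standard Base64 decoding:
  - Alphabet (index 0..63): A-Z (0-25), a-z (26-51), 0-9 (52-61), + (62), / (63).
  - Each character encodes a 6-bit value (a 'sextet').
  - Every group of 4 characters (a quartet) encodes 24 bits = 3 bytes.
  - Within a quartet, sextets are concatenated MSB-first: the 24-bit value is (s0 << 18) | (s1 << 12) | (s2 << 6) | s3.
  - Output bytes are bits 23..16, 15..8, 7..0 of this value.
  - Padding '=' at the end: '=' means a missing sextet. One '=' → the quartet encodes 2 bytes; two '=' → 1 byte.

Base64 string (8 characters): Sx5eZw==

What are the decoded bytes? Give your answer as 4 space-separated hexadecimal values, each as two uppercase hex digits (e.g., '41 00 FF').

Answer: 4B 1E 5E 67

Derivation:
After char 0 ('S'=18): chars_in_quartet=1 acc=0x12 bytes_emitted=0
After char 1 ('x'=49): chars_in_quartet=2 acc=0x4B1 bytes_emitted=0
After char 2 ('5'=57): chars_in_quartet=3 acc=0x12C79 bytes_emitted=0
After char 3 ('e'=30): chars_in_quartet=4 acc=0x4B1E5E -> emit 4B 1E 5E, reset; bytes_emitted=3
After char 4 ('Z'=25): chars_in_quartet=1 acc=0x19 bytes_emitted=3
After char 5 ('w'=48): chars_in_quartet=2 acc=0x670 bytes_emitted=3
Padding '==': partial quartet acc=0x670 -> emit 67; bytes_emitted=4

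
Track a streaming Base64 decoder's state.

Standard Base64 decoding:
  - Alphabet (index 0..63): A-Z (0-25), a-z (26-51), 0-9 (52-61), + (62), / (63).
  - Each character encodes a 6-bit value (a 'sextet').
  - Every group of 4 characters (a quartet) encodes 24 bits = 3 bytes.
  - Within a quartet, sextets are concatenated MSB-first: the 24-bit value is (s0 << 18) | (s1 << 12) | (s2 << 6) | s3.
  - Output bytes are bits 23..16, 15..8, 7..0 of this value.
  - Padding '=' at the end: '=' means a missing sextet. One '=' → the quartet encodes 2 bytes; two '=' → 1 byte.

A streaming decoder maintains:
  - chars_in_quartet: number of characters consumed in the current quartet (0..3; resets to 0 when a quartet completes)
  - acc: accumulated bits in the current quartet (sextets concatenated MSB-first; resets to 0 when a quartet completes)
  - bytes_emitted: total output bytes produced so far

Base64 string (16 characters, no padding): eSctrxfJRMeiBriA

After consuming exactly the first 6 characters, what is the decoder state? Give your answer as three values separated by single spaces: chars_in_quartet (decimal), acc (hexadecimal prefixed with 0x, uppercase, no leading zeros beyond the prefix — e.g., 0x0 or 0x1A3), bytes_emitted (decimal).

After char 0 ('e'=30): chars_in_quartet=1 acc=0x1E bytes_emitted=0
After char 1 ('S'=18): chars_in_quartet=2 acc=0x792 bytes_emitted=0
After char 2 ('c'=28): chars_in_quartet=3 acc=0x1E49C bytes_emitted=0
After char 3 ('t'=45): chars_in_quartet=4 acc=0x79272D -> emit 79 27 2D, reset; bytes_emitted=3
After char 4 ('r'=43): chars_in_quartet=1 acc=0x2B bytes_emitted=3
After char 5 ('x'=49): chars_in_quartet=2 acc=0xAF1 bytes_emitted=3

Answer: 2 0xAF1 3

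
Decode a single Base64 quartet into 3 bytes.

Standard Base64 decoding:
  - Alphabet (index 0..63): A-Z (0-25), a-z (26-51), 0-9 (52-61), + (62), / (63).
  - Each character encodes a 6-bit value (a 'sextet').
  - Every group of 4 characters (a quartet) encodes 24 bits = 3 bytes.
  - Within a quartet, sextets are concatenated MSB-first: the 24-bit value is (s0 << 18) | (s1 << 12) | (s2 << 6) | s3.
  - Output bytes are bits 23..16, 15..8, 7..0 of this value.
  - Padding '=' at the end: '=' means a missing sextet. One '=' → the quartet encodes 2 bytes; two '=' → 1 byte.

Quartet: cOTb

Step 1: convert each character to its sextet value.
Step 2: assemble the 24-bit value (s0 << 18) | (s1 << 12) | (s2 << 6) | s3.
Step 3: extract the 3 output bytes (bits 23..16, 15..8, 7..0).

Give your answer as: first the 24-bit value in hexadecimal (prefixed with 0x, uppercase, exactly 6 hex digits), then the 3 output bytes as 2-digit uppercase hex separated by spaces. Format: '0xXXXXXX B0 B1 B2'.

Answer: 0x70E4DB 70 E4 DB

Derivation:
Sextets: c=28, O=14, T=19, b=27
24-bit: (28<<18) | (14<<12) | (19<<6) | 27
      = 0x700000 | 0x00E000 | 0x0004C0 | 0x00001B
      = 0x70E4DB
Bytes: (v>>16)&0xFF=70, (v>>8)&0xFF=E4, v&0xFF=DB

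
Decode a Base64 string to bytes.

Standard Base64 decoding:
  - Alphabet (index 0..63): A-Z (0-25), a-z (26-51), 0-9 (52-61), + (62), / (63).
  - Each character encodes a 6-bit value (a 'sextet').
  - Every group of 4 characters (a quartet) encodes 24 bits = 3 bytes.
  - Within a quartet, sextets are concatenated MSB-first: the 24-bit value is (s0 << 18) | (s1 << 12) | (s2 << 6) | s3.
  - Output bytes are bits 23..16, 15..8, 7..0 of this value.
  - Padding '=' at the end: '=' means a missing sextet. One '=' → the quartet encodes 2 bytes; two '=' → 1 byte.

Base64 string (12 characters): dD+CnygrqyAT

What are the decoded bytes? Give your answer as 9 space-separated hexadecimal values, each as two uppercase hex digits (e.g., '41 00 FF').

Answer: 74 3F 82 9F 28 2B AB 20 13

Derivation:
After char 0 ('d'=29): chars_in_quartet=1 acc=0x1D bytes_emitted=0
After char 1 ('D'=3): chars_in_quartet=2 acc=0x743 bytes_emitted=0
After char 2 ('+'=62): chars_in_quartet=3 acc=0x1D0FE bytes_emitted=0
After char 3 ('C'=2): chars_in_quartet=4 acc=0x743F82 -> emit 74 3F 82, reset; bytes_emitted=3
After char 4 ('n'=39): chars_in_quartet=1 acc=0x27 bytes_emitted=3
After char 5 ('y'=50): chars_in_quartet=2 acc=0x9F2 bytes_emitted=3
After char 6 ('g'=32): chars_in_quartet=3 acc=0x27CA0 bytes_emitted=3
After char 7 ('r'=43): chars_in_quartet=4 acc=0x9F282B -> emit 9F 28 2B, reset; bytes_emitted=6
After char 8 ('q'=42): chars_in_quartet=1 acc=0x2A bytes_emitted=6
After char 9 ('y'=50): chars_in_quartet=2 acc=0xAB2 bytes_emitted=6
After char 10 ('A'=0): chars_in_quartet=3 acc=0x2AC80 bytes_emitted=6
After char 11 ('T'=19): chars_in_quartet=4 acc=0xAB2013 -> emit AB 20 13, reset; bytes_emitted=9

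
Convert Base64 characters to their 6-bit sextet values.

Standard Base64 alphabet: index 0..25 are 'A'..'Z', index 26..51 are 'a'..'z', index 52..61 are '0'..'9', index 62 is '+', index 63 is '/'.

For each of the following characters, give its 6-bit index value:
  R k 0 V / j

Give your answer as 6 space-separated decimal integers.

Answer: 17 36 52 21 63 35

Derivation:
'R': A..Z range, ord('R') − ord('A') = 17
'k': a..z range, 26 + ord('k') − ord('a') = 36
'0': 0..9 range, 52 + ord('0') − ord('0') = 52
'V': A..Z range, ord('V') − ord('A') = 21
'/': index 63
'j': a..z range, 26 + ord('j') − ord('a') = 35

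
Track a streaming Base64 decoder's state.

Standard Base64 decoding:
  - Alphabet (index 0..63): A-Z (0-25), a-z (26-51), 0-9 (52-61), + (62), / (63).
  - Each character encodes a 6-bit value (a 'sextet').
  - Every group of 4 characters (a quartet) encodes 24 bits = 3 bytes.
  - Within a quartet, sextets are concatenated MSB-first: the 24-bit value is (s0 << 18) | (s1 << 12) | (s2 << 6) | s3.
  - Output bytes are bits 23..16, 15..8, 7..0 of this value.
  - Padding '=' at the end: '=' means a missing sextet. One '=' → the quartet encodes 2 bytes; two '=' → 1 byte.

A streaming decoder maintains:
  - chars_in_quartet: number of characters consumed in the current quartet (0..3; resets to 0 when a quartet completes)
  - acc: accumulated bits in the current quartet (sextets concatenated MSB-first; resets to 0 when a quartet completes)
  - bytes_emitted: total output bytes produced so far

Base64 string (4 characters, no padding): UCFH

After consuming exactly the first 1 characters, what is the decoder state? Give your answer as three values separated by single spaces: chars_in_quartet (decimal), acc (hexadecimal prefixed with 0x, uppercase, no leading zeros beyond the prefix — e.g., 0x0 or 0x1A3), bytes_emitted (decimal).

Answer: 1 0x14 0

Derivation:
After char 0 ('U'=20): chars_in_quartet=1 acc=0x14 bytes_emitted=0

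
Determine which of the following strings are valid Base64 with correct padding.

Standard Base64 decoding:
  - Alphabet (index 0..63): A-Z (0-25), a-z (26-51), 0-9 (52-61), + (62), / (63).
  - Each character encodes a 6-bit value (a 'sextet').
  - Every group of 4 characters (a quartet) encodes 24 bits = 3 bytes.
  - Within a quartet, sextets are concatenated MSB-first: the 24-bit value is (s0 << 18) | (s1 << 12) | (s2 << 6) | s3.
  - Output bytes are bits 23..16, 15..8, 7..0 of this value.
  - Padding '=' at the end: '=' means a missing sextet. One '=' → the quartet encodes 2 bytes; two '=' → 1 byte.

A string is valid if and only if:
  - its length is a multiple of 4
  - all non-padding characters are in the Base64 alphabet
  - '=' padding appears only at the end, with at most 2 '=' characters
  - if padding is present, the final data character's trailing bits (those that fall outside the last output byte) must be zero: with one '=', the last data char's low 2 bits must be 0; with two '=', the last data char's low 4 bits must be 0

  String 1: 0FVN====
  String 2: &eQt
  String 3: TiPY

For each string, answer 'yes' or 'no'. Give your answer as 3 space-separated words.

Answer: no no yes

Derivation:
String 1: '0FVN====' → invalid (4 pad chars (max 2))
String 2: '&eQt' → invalid (bad char(s): ['&'])
String 3: 'TiPY' → valid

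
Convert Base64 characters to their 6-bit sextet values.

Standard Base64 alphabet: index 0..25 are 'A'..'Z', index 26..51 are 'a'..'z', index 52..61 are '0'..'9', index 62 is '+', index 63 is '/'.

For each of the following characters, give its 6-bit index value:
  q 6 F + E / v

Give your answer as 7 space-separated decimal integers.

'q': a..z range, 26 + ord('q') − ord('a') = 42
'6': 0..9 range, 52 + ord('6') − ord('0') = 58
'F': A..Z range, ord('F') − ord('A') = 5
'+': index 62
'E': A..Z range, ord('E') − ord('A') = 4
'/': index 63
'v': a..z range, 26 + ord('v') − ord('a') = 47

Answer: 42 58 5 62 4 63 47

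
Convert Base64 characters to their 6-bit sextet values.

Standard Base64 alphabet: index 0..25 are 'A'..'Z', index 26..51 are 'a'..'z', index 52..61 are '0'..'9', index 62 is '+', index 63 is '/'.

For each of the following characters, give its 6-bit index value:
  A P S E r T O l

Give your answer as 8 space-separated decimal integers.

'A': A..Z range, ord('A') − ord('A') = 0
'P': A..Z range, ord('P') − ord('A') = 15
'S': A..Z range, ord('S') − ord('A') = 18
'E': A..Z range, ord('E') − ord('A') = 4
'r': a..z range, 26 + ord('r') − ord('a') = 43
'T': A..Z range, ord('T') − ord('A') = 19
'O': A..Z range, ord('O') − ord('A') = 14
'l': a..z range, 26 + ord('l') − ord('a') = 37

Answer: 0 15 18 4 43 19 14 37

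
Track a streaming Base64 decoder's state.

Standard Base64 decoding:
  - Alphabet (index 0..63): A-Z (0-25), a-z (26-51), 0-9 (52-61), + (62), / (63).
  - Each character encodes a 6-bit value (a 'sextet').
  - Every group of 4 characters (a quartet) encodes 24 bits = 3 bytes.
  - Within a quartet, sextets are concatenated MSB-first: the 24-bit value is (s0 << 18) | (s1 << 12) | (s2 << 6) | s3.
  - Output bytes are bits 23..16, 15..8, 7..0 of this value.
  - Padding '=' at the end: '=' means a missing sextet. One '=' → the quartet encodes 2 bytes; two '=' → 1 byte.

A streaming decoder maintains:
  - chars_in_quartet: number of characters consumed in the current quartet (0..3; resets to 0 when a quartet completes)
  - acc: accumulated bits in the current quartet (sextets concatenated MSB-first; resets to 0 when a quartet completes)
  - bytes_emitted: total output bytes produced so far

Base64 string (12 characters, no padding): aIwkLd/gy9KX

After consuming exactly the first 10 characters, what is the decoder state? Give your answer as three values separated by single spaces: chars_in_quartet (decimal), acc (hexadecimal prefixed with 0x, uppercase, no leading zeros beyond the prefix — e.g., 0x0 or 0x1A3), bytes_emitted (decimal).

After char 0 ('a'=26): chars_in_quartet=1 acc=0x1A bytes_emitted=0
After char 1 ('I'=8): chars_in_quartet=2 acc=0x688 bytes_emitted=0
After char 2 ('w'=48): chars_in_quartet=3 acc=0x1A230 bytes_emitted=0
After char 3 ('k'=36): chars_in_quartet=4 acc=0x688C24 -> emit 68 8C 24, reset; bytes_emitted=3
After char 4 ('L'=11): chars_in_quartet=1 acc=0xB bytes_emitted=3
After char 5 ('d'=29): chars_in_quartet=2 acc=0x2DD bytes_emitted=3
After char 6 ('/'=63): chars_in_quartet=3 acc=0xB77F bytes_emitted=3
After char 7 ('g'=32): chars_in_quartet=4 acc=0x2DDFE0 -> emit 2D DF E0, reset; bytes_emitted=6
After char 8 ('y'=50): chars_in_quartet=1 acc=0x32 bytes_emitted=6
After char 9 ('9'=61): chars_in_quartet=2 acc=0xCBD bytes_emitted=6

Answer: 2 0xCBD 6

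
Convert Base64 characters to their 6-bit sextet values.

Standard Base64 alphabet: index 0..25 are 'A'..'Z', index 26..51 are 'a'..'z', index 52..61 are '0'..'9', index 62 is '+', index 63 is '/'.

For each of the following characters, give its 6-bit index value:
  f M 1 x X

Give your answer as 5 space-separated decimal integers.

'f': a..z range, 26 + ord('f') − ord('a') = 31
'M': A..Z range, ord('M') − ord('A') = 12
'1': 0..9 range, 52 + ord('1') − ord('0') = 53
'x': a..z range, 26 + ord('x') − ord('a') = 49
'X': A..Z range, ord('X') − ord('A') = 23

Answer: 31 12 53 49 23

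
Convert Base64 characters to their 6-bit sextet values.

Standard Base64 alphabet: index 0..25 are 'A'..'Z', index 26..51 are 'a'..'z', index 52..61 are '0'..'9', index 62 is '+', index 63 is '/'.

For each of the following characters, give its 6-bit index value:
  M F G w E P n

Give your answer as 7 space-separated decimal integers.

Answer: 12 5 6 48 4 15 39

Derivation:
'M': A..Z range, ord('M') − ord('A') = 12
'F': A..Z range, ord('F') − ord('A') = 5
'G': A..Z range, ord('G') − ord('A') = 6
'w': a..z range, 26 + ord('w') − ord('a') = 48
'E': A..Z range, ord('E') − ord('A') = 4
'P': A..Z range, ord('P') − ord('A') = 15
'n': a..z range, 26 + ord('n') − ord('a') = 39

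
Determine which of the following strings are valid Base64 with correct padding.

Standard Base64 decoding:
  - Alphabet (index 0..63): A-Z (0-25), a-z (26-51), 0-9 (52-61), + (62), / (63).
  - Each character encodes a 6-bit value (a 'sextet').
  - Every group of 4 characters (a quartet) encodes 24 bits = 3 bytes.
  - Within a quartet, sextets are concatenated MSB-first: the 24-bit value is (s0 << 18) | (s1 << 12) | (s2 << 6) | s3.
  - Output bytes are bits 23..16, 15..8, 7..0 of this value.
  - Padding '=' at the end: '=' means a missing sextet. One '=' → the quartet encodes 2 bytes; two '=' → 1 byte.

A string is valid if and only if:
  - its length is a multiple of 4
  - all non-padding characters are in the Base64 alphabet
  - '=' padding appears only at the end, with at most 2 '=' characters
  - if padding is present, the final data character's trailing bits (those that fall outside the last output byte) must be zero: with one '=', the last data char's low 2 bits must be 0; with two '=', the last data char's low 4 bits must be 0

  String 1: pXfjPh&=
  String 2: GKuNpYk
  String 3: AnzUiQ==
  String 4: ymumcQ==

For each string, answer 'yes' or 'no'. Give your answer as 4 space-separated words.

Answer: no no yes yes

Derivation:
String 1: 'pXfjPh&=' → invalid (bad char(s): ['&'])
String 2: 'GKuNpYk' → invalid (len=7 not mult of 4)
String 3: 'AnzUiQ==' → valid
String 4: 'ymumcQ==' → valid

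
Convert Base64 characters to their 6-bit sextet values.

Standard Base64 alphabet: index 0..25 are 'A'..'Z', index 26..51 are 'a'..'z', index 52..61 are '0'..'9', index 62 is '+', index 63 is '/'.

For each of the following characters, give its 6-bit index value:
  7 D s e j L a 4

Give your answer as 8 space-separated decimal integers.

'7': 0..9 range, 52 + ord('7') − ord('0') = 59
'D': A..Z range, ord('D') − ord('A') = 3
's': a..z range, 26 + ord('s') − ord('a') = 44
'e': a..z range, 26 + ord('e') − ord('a') = 30
'j': a..z range, 26 + ord('j') − ord('a') = 35
'L': A..Z range, ord('L') − ord('A') = 11
'a': a..z range, 26 + ord('a') − ord('a') = 26
'4': 0..9 range, 52 + ord('4') − ord('0') = 56

Answer: 59 3 44 30 35 11 26 56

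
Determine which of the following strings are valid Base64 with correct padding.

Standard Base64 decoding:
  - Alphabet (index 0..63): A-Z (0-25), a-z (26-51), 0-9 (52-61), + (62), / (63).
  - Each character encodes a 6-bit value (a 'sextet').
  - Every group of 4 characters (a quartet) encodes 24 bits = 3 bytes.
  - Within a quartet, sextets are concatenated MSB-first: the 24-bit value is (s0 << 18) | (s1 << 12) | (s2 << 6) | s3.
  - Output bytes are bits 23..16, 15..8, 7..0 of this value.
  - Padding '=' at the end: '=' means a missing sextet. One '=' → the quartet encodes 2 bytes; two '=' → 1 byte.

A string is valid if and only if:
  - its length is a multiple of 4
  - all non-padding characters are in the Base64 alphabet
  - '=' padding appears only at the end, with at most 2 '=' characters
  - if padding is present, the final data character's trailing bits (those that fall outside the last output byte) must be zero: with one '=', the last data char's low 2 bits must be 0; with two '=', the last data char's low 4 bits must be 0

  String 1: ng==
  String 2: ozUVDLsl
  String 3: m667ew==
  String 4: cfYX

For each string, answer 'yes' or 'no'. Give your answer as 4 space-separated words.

String 1: 'ng==' → valid
String 2: 'ozUVDLsl' → valid
String 3: 'm667ew==' → valid
String 4: 'cfYX' → valid

Answer: yes yes yes yes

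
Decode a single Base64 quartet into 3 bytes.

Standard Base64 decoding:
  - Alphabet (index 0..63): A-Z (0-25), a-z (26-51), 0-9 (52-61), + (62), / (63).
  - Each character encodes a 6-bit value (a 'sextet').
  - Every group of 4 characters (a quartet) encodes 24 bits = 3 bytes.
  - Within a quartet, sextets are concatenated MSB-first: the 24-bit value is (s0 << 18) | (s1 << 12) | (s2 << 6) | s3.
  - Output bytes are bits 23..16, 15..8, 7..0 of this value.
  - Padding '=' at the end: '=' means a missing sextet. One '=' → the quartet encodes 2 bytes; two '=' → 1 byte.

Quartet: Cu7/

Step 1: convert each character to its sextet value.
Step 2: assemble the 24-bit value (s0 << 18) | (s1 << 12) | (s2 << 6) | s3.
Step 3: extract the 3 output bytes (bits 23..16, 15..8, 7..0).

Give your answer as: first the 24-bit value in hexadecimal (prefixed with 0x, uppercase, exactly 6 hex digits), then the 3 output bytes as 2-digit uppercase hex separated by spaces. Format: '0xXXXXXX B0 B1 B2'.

Answer: 0x0AEEFF 0A EE FF

Derivation:
Sextets: C=2, u=46, 7=59, /=63
24-bit: (2<<18) | (46<<12) | (59<<6) | 63
      = 0x080000 | 0x02E000 | 0x000EC0 | 0x00003F
      = 0x0AEEFF
Bytes: (v>>16)&0xFF=0A, (v>>8)&0xFF=EE, v&0xFF=FF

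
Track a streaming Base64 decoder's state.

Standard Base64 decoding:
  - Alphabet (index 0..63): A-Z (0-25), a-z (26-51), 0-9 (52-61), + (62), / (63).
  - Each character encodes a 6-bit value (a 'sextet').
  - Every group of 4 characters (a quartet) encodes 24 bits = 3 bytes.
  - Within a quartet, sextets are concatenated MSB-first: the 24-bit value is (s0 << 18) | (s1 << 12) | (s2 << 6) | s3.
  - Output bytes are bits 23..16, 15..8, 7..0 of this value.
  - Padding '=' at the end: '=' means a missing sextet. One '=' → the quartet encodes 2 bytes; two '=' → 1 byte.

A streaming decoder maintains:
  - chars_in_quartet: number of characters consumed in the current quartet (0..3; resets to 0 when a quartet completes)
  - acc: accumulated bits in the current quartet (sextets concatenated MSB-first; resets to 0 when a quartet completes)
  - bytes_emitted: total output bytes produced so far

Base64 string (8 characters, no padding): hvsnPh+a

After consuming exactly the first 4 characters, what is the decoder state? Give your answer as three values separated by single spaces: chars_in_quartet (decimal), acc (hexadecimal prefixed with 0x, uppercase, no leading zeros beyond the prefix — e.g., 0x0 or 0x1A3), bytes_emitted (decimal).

Answer: 0 0x0 3

Derivation:
After char 0 ('h'=33): chars_in_quartet=1 acc=0x21 bytes_emitted=0
After char 1 ('v'=47): chars_in_quartet=2 acc=0x86F bytes_emitted=0
After char 2 ('s'=44): chars_in_quartet=3 acc=0x21BEC bytes_emitted=0
After char 3 ('n'=39): chars_in_quartet=4 acc=0x86FB27 -> emit 86 FB 27, reset; bytes_emitted=3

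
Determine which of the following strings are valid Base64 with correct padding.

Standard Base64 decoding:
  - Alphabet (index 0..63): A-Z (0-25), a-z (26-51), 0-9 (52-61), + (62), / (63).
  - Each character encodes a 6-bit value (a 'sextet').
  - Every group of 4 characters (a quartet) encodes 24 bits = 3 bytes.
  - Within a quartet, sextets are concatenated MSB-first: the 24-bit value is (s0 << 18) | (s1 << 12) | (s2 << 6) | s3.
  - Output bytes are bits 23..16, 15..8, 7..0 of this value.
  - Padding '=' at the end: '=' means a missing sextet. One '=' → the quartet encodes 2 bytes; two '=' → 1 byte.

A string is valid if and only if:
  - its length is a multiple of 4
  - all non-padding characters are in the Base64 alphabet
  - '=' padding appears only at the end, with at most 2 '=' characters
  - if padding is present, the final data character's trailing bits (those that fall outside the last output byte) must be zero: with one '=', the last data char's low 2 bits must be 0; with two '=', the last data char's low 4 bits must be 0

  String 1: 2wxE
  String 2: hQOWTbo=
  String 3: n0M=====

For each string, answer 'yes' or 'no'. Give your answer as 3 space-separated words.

String 1: '2wxE' → valid
String 2: 'hQOWTbo=' → valid
String 3: 'n0M=====' → invalid (5 pad chars (max 2))

Answer: yes yes no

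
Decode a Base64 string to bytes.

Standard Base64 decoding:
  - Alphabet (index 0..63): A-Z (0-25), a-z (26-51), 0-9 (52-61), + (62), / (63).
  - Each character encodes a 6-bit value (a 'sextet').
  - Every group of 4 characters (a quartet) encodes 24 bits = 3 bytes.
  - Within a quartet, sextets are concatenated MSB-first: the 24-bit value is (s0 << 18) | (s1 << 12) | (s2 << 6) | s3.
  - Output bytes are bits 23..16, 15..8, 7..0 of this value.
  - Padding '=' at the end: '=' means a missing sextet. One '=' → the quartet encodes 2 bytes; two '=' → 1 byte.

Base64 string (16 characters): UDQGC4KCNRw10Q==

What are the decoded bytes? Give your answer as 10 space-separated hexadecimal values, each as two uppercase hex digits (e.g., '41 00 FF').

Answer: 50 34 06 0B 82 82 35 1C 35 D1

Derivation:
After char 0 ('U'=20): chars_in_quartet=1 acc=0x14 bytes_emitted=0
After char 1 ('D'=3): chars_in_quartet=2 acc=0x503 bytes_emitted=0
After char 2 ('Q'=16): chars_in_quartet=3 acc=0x140D0 bytes_emitted=0
After char 3 ('G'=6): chars_in_quartet=4 acc=0x503406 -> emit 50 34 06, reset; bytes_emitted=3
After char 4 ('C'=2): chars_in_quartet=1 acc=0x2 bytes_emitted=3
After char 5 ('4'=56): chars_in_quartet=2 acc=0xB8 bytes_emitted=3
After char 6 ('K'=10): chars_in_quartet=3 acc=0x2E0A bytes_emitted=3
After char 7 ('C'=2): chars_in_quartet=4 acc=0xB8282 -> emit 0B 82 82, reset; bytes_emitted=6
After char 8 ('N'=13): chars_in_quartet=1 acc=0xD bytes_emitted=6
After char 9 ('R'=17): chars_in_quartet=2 acc=0x351 bytes_emitted=6
After char 10 ('w'=48): chars_in_quartet=3 acc=0xD470 bytes_emitted=6
After char 11 ('1'=53): chars_in_quartet=4 acc=0x351C35 -> emit 35 1C 35, reset; bytes_emitted=9
After char 12 ('0'=52): chars_in_quartet=1 acc=0x34 bytes_emitted=9
After char 13 ('Q'=16): chars_in_quartet=2 acc=0xD10 bytes_emitted=9
Padding '==': partial quartet acc=0xD10 -> emit D1; bytes_emitted=10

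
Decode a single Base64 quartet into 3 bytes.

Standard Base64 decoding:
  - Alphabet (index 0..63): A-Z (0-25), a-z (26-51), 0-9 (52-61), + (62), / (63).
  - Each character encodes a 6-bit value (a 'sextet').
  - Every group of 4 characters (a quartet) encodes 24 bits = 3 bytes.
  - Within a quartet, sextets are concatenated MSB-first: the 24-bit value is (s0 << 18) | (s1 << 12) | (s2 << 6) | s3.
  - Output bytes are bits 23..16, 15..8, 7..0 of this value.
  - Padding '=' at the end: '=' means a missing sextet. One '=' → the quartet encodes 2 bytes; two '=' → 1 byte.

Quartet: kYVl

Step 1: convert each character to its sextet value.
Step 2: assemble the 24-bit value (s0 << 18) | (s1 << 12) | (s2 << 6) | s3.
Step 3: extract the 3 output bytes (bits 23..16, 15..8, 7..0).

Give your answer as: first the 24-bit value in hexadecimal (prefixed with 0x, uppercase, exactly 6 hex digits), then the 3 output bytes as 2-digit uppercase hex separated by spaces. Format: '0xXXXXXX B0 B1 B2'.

Answer: 0x918565 91 85 65

Derivation:
Sextets: k=36, Y=24, V=21, l=37
24-bit: (36<<18) | (24<<12) | (21<<6) | 37
      = 0x900000 | 0x018000 | 0x000540 | 0x000025
      = 0x918565
Bytes: (v>>16)&0xFF=91, (v>>8)&0xFF=85, v&0xFF=65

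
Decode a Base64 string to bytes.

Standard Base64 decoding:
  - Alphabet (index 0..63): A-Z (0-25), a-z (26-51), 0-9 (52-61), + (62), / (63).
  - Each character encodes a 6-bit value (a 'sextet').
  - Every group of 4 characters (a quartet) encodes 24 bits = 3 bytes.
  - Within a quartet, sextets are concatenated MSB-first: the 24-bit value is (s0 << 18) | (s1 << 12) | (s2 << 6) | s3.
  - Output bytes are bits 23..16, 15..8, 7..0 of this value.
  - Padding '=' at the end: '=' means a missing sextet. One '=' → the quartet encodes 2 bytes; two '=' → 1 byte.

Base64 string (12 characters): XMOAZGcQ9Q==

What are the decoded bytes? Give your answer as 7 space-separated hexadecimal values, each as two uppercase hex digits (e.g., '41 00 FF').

After char 0 ('X'=23): chars_in_quartet=1 acc=0x17 bytes_emitted=0
After char 1 ('M'=12): chars_in_quartet=2 acc=0x5CC bytes_emitted=0
After char 2 ('O'=14): chars_in_quartet=3 acc=0x1730E bytes_emitted=0
After char 3 ('A'=0): chars_in_quartet=4 acc=0x5CC380 -> emit 5C C3 80, reset; bytes_emitted=3
After char 4 ('Z'=25): chars_in_quartet=1 acc=0x19 bytes_emitted=3
After char 5 ('G'=6): chars_in_quartet=2 acc=0x646 bytes_emitted=3
After char 6 ('c'=28): chars_in_quartet=3 acc=0x1919C bytes_emitted=3
After char 7 ('Q'=16): chars_in_quartet=4 acc=0x646710 -> emit 64 67 10, reset; bytes_emitted=6
After char 8 ('9'=61): chars_in_quartet=1 acc=0x3D bytes_emitted=6
After char 9 ('Q'=16): chars_in_quartet=2 acc=0xF50 bytes_emitted=6
Padding '==': partial quartet acc=0xF50 -> emit F5; bytes_emitted=7

Answer: 5C C3 80 64 67 10 F5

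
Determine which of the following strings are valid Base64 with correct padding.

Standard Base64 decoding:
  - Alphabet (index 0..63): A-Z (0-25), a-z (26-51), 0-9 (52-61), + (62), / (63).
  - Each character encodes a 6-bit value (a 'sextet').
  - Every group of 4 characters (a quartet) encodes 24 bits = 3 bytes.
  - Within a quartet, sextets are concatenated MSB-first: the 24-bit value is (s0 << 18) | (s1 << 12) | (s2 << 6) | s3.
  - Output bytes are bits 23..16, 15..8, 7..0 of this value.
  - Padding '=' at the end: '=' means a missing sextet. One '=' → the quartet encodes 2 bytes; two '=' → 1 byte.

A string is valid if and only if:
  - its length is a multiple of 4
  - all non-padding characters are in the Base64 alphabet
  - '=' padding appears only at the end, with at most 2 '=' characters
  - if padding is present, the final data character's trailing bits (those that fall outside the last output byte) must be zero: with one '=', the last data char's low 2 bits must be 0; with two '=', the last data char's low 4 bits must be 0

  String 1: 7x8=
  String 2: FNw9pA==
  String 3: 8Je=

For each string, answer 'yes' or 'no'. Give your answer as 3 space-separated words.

String 1: '7x8=' → valid
String 2: 'FNw9pA==' → valid
String 3: '8Je=' → invalid (bad trailing bits)

Answer: yes yes no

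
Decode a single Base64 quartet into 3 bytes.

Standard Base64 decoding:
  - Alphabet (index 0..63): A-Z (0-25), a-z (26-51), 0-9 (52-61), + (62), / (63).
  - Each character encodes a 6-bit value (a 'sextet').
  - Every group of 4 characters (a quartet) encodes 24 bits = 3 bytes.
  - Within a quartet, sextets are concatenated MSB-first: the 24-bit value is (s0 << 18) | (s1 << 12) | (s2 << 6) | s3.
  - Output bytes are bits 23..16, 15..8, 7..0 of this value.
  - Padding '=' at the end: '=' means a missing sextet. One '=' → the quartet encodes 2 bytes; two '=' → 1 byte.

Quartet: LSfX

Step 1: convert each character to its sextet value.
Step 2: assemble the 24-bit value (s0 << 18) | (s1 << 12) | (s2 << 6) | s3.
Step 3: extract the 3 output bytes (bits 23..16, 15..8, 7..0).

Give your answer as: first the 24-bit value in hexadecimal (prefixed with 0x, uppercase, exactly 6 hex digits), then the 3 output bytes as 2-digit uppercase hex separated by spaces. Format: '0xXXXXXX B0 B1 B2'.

Answer: 0x2D27D7 2D 27 D7

Derivation:
Sextets: L=11, S=18, f=31, X=23
24-bit: (11<<18) | (18<<12) | (31<<6) | 23
      = 0x2C0000 | 0x012000 | 0x0007C0 | 0x000017
      = 0x2D27D7
Bytes: (v>>16)&0xFF=2D, (v>>8)&0xFF=27, v&0xFF=D7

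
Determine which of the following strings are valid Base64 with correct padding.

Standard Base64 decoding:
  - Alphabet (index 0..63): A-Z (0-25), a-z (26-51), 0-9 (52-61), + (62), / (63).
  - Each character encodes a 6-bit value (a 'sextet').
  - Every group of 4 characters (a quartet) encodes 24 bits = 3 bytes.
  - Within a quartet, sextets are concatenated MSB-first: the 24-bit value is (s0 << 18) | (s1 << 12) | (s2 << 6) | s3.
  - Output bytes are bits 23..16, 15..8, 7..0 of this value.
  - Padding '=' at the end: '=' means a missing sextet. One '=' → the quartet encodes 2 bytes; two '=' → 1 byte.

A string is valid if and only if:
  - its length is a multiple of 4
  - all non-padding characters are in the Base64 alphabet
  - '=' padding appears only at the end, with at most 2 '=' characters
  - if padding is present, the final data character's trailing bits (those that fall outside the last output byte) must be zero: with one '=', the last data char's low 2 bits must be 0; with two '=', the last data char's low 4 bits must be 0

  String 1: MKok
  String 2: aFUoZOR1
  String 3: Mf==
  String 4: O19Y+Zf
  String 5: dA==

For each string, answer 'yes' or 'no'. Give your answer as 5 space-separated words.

Answer: yes yes no no yes

Derivation:
String 1: 'MKok' → valid
String 2: 'aFUoZOR1' → valid
String 3: 'Mf==' → invalid (bad trailing bits)
String 4: 'O19Y+Zf' → invalid (len=7 not mult of 4)
String 5: 'dA==' → valid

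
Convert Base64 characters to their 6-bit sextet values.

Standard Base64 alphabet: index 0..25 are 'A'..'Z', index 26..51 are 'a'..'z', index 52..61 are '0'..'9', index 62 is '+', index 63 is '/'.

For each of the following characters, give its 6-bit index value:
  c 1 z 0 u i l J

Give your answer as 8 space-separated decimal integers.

Answer: 28 53 51 52 46 34 37 9

Derivation:
'c': a..z range, 26 + ord('c') − ord('a') = 28
'1': 0..9 range, 52 + ord('1') − ord('0') = 53
'z': a..z range, 26 + ord('z') − ord('a') = 51
'0': 0..9 range, 52 + ord('0') − ord('0') = 52
'u': a..z range, 26 + ord('u') − ord('a') = 46
'i': a..z range, 26 + ord('i') − ord('a') = 34
'l': a..z range, 26 + ord('l') − ord('a') = 37
'J': A..Z range, ord('J') − ord('A') = 9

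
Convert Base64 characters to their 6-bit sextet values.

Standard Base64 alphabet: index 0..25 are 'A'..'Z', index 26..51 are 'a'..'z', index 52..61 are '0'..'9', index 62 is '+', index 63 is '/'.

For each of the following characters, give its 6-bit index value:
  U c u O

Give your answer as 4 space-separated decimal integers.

Answer: 20 28 46 14

Derivation:
'U': A..Z range, ord('U') − ord('A') = 20
'c': a..z range, 26 + ord('c') − ord('a') = 28
'u': a..z range, 26 + ord('u') − ord('a') = 46
'O': A..Z range, ord('O') − ord('A') = 14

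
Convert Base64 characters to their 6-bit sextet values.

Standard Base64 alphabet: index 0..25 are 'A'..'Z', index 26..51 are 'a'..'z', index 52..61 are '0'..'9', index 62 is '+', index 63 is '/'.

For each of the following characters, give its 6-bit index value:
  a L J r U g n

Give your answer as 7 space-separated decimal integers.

'a': a..z range, 26 + ord('a') − ord('a') = 26
'L': A..Z range, ord('L') − ord('A') = 11
'J': A..Z range, ord('J') − ord('A') = 9
'r': a..z range, 26 + ord('r') − ord('a') = 43
'U': A..Z range, ord('U') − ord('A') = 20
'g': a..z range, 26 + ord('g') − ord('a') = 32
'n': a..z range, 26 + ord('n') − ord('a') = 39

Answer: 26 11 9 43 20 32 39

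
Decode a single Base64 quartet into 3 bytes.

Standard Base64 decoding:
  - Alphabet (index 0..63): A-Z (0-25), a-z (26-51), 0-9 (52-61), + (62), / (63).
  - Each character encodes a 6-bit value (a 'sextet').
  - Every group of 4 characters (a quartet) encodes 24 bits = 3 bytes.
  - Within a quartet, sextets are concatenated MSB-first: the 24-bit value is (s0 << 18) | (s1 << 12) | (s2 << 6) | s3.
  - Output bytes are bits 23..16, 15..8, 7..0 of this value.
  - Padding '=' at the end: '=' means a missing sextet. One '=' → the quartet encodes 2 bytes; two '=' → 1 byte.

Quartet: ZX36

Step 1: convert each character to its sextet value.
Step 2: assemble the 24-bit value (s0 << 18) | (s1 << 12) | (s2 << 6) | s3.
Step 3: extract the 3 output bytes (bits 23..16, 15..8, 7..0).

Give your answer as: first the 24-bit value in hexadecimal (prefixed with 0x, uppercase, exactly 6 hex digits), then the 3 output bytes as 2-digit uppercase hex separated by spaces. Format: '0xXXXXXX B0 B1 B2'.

Sextets: Z=25, X=23, 3=55, 6=58
24-bit: (25<<18) | (23<<12) | (55<<6) | 58
      = 0x640000 | 0x017000 | 0x000DC0 | 0x00003A
      = 0x657DFA
Bytes: (v>>16)&0xFF=65, (v>>8)&0xFF=7D, v&0xFF=FA

Answer: 0x657DFA 65 7D FA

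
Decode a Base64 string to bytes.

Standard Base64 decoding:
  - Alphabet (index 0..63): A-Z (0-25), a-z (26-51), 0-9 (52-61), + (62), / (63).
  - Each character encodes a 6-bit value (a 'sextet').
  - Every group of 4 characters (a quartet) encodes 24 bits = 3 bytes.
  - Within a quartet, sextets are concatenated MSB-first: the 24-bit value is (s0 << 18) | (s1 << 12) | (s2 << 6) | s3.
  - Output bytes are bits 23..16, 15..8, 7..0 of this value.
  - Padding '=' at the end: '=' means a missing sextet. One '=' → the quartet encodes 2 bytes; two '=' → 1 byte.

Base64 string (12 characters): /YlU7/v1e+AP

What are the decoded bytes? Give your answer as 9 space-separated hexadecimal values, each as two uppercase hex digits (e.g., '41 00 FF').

After char 0 ('/'=63): chars_in_quartet=1 acc=0x3F bytes_emitted=0
After char 1 ('Y'=24): chars_in_quartet=2 acc=0xFD8 bytes_emitted=0
After char 2 ('l'=37): chars_in_quartet=3 acc=0x3F625 bytes_emitted=0
After char 3 ('U'=20): chars_in_quartet=4 acc=0xFD8954 -> emit FD 89 54, reset; bytes_emitted=3
After char 4 ('7'=59): chars_in_quartet=1 acc=0x3B bytes_emitted=3
After char 5 ('/'=63): chars_in_quartet=2 acc=0xEFF bytes_emitted=3
After char 6 ('v'=47): chars_in_quartet=3 acc=0x3BFEF bytes_emitted=3
After char 7 ('1'=53): chars_in_quartet=4 acc=0xEFFBF5 -> emit EF FB F5, reset; bytes_emitted=6
After char 8 ('e'=30): chars_in_quartet=1 acc=0x1E bytes_emitted=6
After char 9 ('+'=62): chars_in_quartet=2 acc=0x7BE bytes_emitted=6
After char 10 ('A'=0): chars_in_quartet=3 acc=0x1EF80 bytes_emitted=6
After char 11 ('P'=15): chars_in_quartet=4 acc=0x7BE00F -> emit 7B E0 0F, reset; bytes_emitted=9

Answer: FD 89 54 EF FB F5 7B E0 0F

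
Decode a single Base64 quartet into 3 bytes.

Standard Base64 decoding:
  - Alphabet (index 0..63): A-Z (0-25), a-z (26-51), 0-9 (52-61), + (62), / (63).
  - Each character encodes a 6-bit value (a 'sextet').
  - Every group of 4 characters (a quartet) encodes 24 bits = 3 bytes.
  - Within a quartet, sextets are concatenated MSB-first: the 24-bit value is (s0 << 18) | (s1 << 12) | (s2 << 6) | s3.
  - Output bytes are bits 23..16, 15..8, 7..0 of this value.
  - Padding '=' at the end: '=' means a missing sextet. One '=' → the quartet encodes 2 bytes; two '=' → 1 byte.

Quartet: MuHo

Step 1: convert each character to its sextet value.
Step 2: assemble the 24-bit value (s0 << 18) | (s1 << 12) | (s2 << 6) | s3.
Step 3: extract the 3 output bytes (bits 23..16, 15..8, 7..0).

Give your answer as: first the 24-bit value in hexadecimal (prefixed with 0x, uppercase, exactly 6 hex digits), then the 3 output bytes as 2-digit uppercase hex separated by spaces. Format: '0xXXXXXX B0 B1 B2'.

Answer: 0x32E1E8 32 E1 E8

Derivation:
Sextets: M=12, u=46, H=7, o=40
24-bit: (12<<18) | (46<<12) | (7<<6) | 40
      = 0x300000 | 0x02E000 | 0x0001C0 | 0x000028
      = 0x32E1E8
Bytes: (v>>16)&0xFF=32, (v>>8)&0xFF=E1, v&0xFF=E8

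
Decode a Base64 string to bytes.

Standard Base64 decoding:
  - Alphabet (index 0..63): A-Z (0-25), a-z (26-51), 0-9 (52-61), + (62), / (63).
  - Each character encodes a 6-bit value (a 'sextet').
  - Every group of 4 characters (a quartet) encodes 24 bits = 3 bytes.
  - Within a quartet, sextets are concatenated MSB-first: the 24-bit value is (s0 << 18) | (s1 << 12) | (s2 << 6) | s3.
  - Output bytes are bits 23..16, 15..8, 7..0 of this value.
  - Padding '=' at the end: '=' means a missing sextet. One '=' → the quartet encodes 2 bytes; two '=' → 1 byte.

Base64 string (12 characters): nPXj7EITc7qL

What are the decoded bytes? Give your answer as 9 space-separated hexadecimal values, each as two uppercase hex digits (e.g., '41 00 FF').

After char 0 ('n'=39): chars_in_quartet=1 acc=0x27 bytes_emitted=0
After char 1 ('P'=15): chars_in_quartet=2 acc=0x9CF bytes_emitted=0
After char 2 ('X'=23): chars_in_quartet=3 acc=0x273D7 bytes_emitted=0
After char 3 ('j'=35): chars_in_quartet=4 acc=0x9CF5E3 -> emit 9C F5 E3, reset; bytes_emitted=3
After char 4 ('7'=59): chars_in_quartet=1 acc=0x3B bytes_emitted=3
After char 5 ('E'=4): chars_in_quartet=2 acc=0xEC4 bytes_emitted=3
After char 6 ('I'=8): chars_in_quartet=3 acc=0x3B108 bytes_emitted=3
After char 7 ('T'=19): chars_in_quartet=4 acc=0xEC4213 -> emit EC 42 13, reset; bytes_emitted=6
After char 8 ('c'=28): chars_in_quartet=1 acc=0x1C bytes_emitted=6
After char 9 ('7'=59): chars_in_quartet=2 acc=0x73B bytes_emitted=6
After char 10 ('q'=42): chars_in_quartet=3 acc=0x1CEEA bytes_emitted=6
After char 11 ('L'=11): chars_in_quartet=4 acc=0x73BA8B -> emit 73 BA 8B, reset; bytes_emitted=9

Answer: 9C F5 E3 EC 42 13 73 BA 8B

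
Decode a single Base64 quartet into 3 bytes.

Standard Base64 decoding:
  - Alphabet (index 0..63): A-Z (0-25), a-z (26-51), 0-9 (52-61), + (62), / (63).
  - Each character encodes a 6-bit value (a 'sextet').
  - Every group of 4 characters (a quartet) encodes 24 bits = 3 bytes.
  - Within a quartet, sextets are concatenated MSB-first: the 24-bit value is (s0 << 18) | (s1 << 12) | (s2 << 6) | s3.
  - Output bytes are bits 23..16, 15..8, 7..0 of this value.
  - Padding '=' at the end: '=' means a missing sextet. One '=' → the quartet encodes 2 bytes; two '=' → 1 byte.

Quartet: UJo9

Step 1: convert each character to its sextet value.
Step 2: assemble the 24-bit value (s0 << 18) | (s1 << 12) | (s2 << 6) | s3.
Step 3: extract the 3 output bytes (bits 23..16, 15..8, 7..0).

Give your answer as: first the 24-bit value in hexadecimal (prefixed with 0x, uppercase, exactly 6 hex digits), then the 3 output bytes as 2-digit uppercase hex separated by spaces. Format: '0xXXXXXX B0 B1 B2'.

Sextets: U=20, J=9, o=40, 9=61
24-bit: (20<<18) | (9<<12) | (40<<6) | 61
      = 0x500000 | 0x009000 | 0x000A00 | 0x00003D
      = 0x509A3D
Bytes: (v>>16)&0xFF=50, (v>>8)&0xFF=9A, v&0xFF=3D

Answer: 0x509A3D 50 9A 3D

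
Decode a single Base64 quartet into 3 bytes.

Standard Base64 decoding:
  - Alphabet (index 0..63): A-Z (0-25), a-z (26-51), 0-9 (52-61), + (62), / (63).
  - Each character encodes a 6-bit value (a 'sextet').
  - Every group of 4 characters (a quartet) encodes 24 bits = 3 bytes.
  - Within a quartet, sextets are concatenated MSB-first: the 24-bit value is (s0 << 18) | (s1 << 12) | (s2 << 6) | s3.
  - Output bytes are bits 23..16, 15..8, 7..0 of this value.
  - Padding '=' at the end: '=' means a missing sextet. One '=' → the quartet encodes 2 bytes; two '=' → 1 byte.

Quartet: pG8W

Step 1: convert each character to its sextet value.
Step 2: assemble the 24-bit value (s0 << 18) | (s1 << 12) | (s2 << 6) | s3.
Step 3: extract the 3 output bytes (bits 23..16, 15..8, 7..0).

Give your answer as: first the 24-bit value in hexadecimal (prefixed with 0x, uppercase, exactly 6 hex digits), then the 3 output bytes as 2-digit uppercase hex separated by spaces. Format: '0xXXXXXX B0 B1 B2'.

Sextets: p=41, G=6, 8=60, W=22
24-bit: (41<<18) | (6<<12) | (60<<6) | 22
      = 0xA40000 | 0x006000 | 0x000F00 | 0x000016
      = 0xA46F16
Bytes: (v>>16)&0xFF=A4, (v>>8)&0xFF=6F, v&0xFF=16

Answer: 0xA46F16 A4 6F 16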